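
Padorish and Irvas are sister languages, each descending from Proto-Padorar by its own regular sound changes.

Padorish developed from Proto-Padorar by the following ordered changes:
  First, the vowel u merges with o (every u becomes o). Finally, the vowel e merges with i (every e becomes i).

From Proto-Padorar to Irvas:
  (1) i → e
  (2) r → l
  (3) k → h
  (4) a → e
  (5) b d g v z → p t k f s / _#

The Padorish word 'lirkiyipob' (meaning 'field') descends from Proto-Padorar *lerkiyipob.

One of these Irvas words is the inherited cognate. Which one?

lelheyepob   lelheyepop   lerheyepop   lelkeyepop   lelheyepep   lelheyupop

lelheyepop

Irvas: *lerkiyipob > lerkeyepob > lelkeyepob > lelheyepob > lelheyepop  (by vowel merger, unconditioned shift, unconditioned shift, final devoicing)
Only 'lelheyepop' matches the regular Irvas development of *lerkiyipob.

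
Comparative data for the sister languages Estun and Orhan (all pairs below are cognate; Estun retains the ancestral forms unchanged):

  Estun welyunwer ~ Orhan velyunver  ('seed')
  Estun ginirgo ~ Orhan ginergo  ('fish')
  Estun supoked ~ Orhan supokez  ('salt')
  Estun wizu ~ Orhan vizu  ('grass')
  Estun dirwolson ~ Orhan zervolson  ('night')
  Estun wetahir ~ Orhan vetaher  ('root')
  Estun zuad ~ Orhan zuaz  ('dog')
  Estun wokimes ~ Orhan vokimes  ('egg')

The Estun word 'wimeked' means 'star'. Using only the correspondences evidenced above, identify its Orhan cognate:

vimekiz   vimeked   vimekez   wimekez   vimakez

vimekez

wizu ~ vizu — Estun w corresponds to Orhan v word-initially before a front vowel.
supoked ~ supokez, zuad ~ zuaz — Estun d corresponds to Orhan z word-finally.
Applying these to Estun 'wimeked':
  wimeked → vimeked   (w→v word-initially before a front vowel)
  vimeked → vimekez   (d→z word-finally)
So the Orhan cognate is 'vimekez'.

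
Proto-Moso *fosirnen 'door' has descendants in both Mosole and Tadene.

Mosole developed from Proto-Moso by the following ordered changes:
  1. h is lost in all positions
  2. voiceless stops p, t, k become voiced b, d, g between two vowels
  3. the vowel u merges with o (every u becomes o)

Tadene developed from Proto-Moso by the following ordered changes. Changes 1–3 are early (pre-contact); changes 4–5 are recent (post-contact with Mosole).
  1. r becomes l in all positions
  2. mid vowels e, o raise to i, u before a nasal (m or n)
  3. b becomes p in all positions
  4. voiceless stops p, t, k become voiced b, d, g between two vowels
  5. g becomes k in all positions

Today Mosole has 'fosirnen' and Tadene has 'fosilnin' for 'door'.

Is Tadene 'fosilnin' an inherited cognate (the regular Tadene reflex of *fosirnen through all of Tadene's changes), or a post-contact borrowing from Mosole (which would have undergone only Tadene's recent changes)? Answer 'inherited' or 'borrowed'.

inherited

If inherited, *fosirnen would pass through all of Tadene's changes:
Tadene: *fosirnen
  fosirnen → fosilnen   [unconditioned shift]
  fosilnen → fosilnin   [pre-nasal raising]
  fosilnin (rule 3 does not apply)
  fosilnin (rule 4 does not apply)
  fosilnin (rule 5 does not apply)
  giving Tadene fosilnin.
If borrowed from Mosole 'fosirnen' after the early changes, it would undergo only the recent ones:
  rule 4 (intervocalic voicing): no change (fosirnen)
  rule 5 (unconditioned shift): no change (fosirnen)
  ⇒ as a loan: fosirnen
Tadene 'fosilnin' matches the inherited outcome exactly, so it is an inherited cognate, not a loan.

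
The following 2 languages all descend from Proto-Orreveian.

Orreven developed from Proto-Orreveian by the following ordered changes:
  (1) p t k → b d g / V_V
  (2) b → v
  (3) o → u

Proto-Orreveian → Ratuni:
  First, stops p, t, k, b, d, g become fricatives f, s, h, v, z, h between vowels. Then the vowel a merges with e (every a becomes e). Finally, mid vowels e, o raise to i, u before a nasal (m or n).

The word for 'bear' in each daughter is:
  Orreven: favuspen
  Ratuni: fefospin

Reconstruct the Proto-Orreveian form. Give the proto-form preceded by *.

Position 3: Orreven has v, Ratuni has f. Taking the neighbouring segments as reconstructed: Orreven v could go back to *p or *b or *v; Ratuni f could go back to *p or *f — the one source consistent with every daughter is *p.
Position 7: Orreven has e, Ratuni has i. Orreven preserves e here (none of its changes turn any other segment into e), so the proto-segment is *e.
Position 2: Orreven has a, Ratuni has e. Orreven preserves a here (none of its changes turn any other segment into a), so the proto-segment is *a.
Verify the candidate proto-form against each daughter:
Orreven: *fapospen
  fapospen → fabospen   [intervocalic voicing]
  fabospen → favospen   [unconditioned shift]
  favospen → favuspen   [vowel merger]
  giving Orreven favuspen.
Ratuni: *fapospen
  fapospen → fafospen   [intervocalic lenition]
  fafospen → fefospen   [vowel merger]
  fefospen → fefospin   [pre-nasal raising]
  giving Ratuni fefospin.
Only *fapospen yields all of Orreven favuspen, Ratuni fefospin.

*fapospen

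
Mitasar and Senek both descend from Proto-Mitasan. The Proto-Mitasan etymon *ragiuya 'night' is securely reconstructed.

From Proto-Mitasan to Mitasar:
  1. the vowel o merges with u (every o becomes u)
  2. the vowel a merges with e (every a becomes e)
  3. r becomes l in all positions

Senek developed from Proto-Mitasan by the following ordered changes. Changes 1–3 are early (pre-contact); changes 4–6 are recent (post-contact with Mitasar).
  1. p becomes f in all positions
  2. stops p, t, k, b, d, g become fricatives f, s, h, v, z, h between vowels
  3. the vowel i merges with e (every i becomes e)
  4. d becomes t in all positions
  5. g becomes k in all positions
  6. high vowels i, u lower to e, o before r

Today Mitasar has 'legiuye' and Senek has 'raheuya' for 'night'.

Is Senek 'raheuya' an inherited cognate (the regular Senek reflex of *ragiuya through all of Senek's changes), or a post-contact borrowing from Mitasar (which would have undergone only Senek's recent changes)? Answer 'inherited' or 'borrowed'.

If inherited, *ragiuya would pass through all of Senek's changes:
Senek: *ragiuya
  ragiuya (rule 1 does not apply)
  ragiuya → rahiuya   [intervocalic lenition]
  rahiuya → raheuya   [vowel merger]
  raheuya (rule 4 does not apply)
  raheuya (rule 5 does not apply)
  raheuya (rule 6 does not apply)
  giving Senek raheuya.
If borrowed from Mitasar 'legiuye' after the early changes, it would undergo only the recent ones:
  rule 4 (unconditioned shift): no change (legiuye)
  rule 5 (unconditioned shift): legiuye → lekiuye
  rule 6 (pre-rhotic lowering): no change (lekiuye)
  ⇒ as a loan: lekiuye
Senek 'raheuya' matches the inherited outcome exactly, so it is an inherited cognate, not a loan.

inherited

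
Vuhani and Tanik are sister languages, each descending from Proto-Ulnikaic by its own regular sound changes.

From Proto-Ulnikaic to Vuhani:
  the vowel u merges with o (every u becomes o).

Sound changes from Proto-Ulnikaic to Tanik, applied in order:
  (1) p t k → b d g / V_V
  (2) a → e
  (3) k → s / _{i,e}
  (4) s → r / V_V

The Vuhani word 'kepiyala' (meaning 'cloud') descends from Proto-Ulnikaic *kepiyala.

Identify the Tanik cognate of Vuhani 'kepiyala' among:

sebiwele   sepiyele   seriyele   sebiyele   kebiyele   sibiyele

Tanik: *kepiyala
  kepiyala → kebiyala   [intervocalic voicing]
  kebiyala → kebiyele   [vowel merger]
  kebiyele → sebiyele   [palatalisation]
  sebiyele (rule 4 does not apply)
  giving Tanik sebiyele.
The other candidates each miss or misapply at least one Tanik change.

sebiyele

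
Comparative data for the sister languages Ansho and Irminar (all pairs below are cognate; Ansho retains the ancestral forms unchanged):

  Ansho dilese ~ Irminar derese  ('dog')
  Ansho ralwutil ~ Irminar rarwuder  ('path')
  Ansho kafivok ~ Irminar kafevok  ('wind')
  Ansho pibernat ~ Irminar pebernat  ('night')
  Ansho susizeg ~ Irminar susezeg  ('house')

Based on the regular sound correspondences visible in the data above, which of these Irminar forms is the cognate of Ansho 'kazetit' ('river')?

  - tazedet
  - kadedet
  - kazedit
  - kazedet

kazedet

ralwutil ~ rarwuder — Ansho t corresponds to Irminar d between vowels (before a front vowel).
dilese ~ derese, ralwutil ~ rarwuder — Ansho i corresponds to Irminar e after a consonant, before a consonant other than r, m, n, p, b, f, v.
Applying these to Ansho 'kazetit':
  kazetit → kazedit   (t→d between vowels (before a front vowel))
  kazedit → kazedet   (i→e after a consonant, before a consonant other than r, m, n, p, b, f, v)
So the Irminar cognate is 'kazedet'.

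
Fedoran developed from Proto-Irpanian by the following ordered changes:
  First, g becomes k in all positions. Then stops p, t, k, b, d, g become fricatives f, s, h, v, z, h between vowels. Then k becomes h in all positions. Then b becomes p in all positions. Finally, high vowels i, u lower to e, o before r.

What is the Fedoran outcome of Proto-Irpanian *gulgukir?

Fedoran: *gulgukir
  gulgukir → kulkukir   [unconditioned shift]
  kulkukir → kulkuhir   [intervocalic lenition]
  kulkuhir → hulhuhir   [unconditioned shift]
  hulhuhir (rule 4 does not apply)
  hulhuhir → hulhuher   [pre-rhotic lowering]
  giving Fedoran hulhuher.

hulhuher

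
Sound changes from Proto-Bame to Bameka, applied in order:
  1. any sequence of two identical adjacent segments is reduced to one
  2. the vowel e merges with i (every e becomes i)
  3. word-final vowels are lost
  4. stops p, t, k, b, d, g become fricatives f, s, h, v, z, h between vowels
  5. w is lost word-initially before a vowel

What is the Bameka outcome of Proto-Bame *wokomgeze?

Bameka: *wokomgeze > wokomgizi > wokomgiz > wohomgiz > ohomgiz  (by vowel merger, apocope, intervocalic lenition, glide loss)

ohomgiz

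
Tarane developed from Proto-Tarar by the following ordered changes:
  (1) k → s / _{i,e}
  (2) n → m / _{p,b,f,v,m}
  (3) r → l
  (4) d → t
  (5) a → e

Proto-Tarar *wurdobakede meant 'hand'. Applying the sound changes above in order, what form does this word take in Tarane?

Tarane: start from *wurdobakede.
  rule 1 (palatalisation): wurdobakede → wurdobasede
  rule 2: no change — wurdobasede
  rule 3 (unconditioned shift): wurdobasede → wuldobasede
  rule 4 (unconditioned shift): wuldobasede → wultobasete
  rule 5 (vowel merger): wultobasete → wultobesete
  ⇒ Tarane wultobesete

wultobesete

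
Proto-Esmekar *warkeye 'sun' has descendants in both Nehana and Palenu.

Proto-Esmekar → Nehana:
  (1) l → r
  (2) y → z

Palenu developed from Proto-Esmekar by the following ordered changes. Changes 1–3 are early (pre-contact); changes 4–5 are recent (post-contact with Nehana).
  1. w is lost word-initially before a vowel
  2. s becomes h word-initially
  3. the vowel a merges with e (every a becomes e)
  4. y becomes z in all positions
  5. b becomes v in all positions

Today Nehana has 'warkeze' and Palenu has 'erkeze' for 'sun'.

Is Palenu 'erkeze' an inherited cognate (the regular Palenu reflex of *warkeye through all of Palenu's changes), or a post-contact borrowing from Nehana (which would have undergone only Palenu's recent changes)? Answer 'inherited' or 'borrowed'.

If inherited, *warkeye would pass through all of Palenu's changes:
Palenu: start from *warkeye.
  rule 1 (glide loss): warkeye → arkeye
  rule 2: no change — arkeye
  rule 3 (vowel merger): arkeye → erkeye
  rule 4 (unconditioned shift): erkeye → erkeze
  rule 5: no change — erkeze
  ⇒ Palenu erkeze
If borrowed from Nehana 'warkeze' after the early changes, it would undergo only the recent ones:
  rule 4 (unconditioned shift): no change (warkeze)
  rule 5 (unconditioned shift): no change (warkeze)
  ⇒ as a loan: warkeze
Palenu 'erkeze' matches the inherited outcome exactly, so it is an inherited cognate, not a loan.

inherited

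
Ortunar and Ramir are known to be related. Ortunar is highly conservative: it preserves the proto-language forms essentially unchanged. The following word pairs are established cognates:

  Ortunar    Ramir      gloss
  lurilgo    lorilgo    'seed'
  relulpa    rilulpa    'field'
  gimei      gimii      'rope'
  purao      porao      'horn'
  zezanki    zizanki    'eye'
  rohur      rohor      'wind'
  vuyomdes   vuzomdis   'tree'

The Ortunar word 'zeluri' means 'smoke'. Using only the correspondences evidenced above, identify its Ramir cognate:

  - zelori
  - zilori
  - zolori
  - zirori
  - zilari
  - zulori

relulpa ~ rilulpa, zezanki ~ zizanki — Ortunar e corresponds to Ramir i after a consonant, before a consonant other than r, m, n, p, b, f, v.
lurilgo ~ lorilgo, purao ~ porao — Ortunar u corresponds to Ramir o after a consonant, before r.
Applying these to Ortunar 'zeluri':
  zeluri → ziluri   (e→i after a consonant, before a consonant other than r, m, n, p, b, f, v)
  ziluri → zilori   (u→o after a consonant, before r)
So the Ramir cognate is 'zilori'.

zilori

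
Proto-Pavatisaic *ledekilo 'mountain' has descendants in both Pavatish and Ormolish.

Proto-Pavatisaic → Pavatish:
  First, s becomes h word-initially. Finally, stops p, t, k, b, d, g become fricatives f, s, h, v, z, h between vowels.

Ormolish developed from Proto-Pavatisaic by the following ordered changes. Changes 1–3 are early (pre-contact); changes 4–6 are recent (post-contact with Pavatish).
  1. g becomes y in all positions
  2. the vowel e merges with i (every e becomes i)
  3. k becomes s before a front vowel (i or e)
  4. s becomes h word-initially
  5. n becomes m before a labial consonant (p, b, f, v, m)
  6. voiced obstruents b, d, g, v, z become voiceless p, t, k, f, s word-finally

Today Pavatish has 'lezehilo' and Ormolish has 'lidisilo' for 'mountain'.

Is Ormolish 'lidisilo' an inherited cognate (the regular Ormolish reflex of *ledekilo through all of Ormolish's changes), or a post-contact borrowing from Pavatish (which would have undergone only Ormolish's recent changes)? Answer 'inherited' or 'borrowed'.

inherited

If inherited, *ledekilo would pass through all of Ormolish's changes:
Ormolish: *ledekilo > lidikilo > lidisilo  (by vowel merger, palatalisation)
If borrowed from Pavatish 'lezehilo' after the early changes, it would undergo only the recent ones:
  rule 4 (debuccalisation): no change (lezehilo)
  rule 5 (nasal place assimilation): no change (lezehilo)
  rule 6 (final devoicing): no change (lezehilo)
  ⇒ as a loan: lezehilo
Ormolish 'lidisilo' matches the inherited outcome exactly, so it is an inherited cognate, not a loan.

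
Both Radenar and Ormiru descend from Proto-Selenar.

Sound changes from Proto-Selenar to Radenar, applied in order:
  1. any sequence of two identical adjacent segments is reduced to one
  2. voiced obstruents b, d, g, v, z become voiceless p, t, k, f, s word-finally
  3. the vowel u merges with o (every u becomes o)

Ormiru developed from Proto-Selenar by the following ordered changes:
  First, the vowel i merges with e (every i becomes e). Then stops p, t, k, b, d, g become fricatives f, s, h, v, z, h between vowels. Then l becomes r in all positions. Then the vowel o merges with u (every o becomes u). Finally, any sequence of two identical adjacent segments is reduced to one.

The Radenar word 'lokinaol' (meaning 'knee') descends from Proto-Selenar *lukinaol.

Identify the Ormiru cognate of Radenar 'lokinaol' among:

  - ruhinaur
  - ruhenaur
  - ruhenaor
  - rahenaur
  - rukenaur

ruhenaur

Ormiru: *lukinaol > lukenaol > luhenaol > ruhenaor > ruhenaur  (by vowel merger, intervocalic lenition, unconditioned shift, vowel merger)
Only 'ruhenaur' matches the regular Ormiru development of *lukinaol.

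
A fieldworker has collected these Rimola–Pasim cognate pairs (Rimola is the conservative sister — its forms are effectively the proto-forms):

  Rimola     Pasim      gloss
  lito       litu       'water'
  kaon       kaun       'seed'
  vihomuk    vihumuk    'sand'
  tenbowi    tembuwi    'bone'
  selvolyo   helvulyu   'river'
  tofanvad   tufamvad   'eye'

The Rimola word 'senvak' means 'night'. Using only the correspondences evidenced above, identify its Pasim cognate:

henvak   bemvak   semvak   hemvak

hemvak

selvolyo ~ helvulyu — Rimola s corresponds to Pasim h word-initially before a front vowel.
tofanvad ~ tufamvad — Rimola n corresponds to Pasim m after a vowel, before a labial obstruent.
Applying these to Rimola 'senvak':
  senvak → henvak   (s→h word-initially before a front vowel)
  henvak → hemvak   (n→m after a vowel, before a labial obstruent)
So the Pasim cognate is 'hemvak'.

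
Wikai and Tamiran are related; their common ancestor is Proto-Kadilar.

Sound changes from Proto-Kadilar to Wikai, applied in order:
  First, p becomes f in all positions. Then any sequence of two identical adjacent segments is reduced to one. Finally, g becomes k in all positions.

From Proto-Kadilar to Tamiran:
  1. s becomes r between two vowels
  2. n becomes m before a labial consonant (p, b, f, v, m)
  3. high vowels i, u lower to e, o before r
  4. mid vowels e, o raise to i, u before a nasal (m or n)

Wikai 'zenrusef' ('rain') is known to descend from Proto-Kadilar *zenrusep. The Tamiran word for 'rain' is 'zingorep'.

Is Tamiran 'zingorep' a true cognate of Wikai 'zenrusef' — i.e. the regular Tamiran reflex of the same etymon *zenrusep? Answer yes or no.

no

Derive the expected Tamiran reflex of *zenrusep:
Tamiran: *zenrusep > zenrurep > zenrorep > zinrorep  (by rhotacism, pre-rhotic lowering, pre-nasal raising)
The regular Tamiran reflex would be 'zinrorep', but the attested form is 'zingorep'. The correspondence is irregular, so they are not cognates (the Tamiran form has a different source).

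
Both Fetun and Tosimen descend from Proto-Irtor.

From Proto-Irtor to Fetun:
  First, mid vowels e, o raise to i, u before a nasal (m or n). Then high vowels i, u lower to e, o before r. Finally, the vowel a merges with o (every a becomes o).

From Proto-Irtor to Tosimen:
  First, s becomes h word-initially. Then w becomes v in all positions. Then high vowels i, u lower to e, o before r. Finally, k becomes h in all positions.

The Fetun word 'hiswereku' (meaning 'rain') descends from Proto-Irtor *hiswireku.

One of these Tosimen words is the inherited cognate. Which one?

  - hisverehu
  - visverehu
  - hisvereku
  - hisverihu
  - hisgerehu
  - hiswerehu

Tosimen: *hiswireku
  hiswireku (rule 1 does not apply)
  hiswireku → hisvireku   [unconditioned shift]
  hisvireku → hisvereku   [pre-rhotic lowering]
  hisvereku → hisverehu   [unconditioned shift]
  giving Tosimen hisverehu.

hisverehu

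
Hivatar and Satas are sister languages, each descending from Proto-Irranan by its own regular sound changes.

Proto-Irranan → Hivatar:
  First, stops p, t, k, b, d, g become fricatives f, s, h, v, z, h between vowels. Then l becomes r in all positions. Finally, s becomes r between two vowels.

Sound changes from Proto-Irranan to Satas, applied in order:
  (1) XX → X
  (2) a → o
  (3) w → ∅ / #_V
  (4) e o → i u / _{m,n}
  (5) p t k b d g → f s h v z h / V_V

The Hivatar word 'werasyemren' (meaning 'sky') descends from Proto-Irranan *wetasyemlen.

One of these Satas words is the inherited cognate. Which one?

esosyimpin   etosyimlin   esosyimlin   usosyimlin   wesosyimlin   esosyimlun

Satas: *wetasyemlen > wetosyemlen > etosyemlen > etosyimlin > esosyimlin  (by vowel merger, glide loss, pre-nasal raising, intervocalic lenition)
Among the options, 'esosyimlin' alone shows every Satas change applied in order.

esosyimlin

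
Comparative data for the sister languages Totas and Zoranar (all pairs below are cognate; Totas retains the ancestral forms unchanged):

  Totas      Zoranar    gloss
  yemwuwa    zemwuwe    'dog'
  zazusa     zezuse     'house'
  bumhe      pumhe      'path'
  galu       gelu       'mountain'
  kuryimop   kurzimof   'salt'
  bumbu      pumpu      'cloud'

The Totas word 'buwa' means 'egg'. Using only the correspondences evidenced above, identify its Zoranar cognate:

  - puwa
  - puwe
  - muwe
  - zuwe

bumhe ~ pumhe, bumbu ~ pumpu — Totas b corresponds to Zoranar p word-initially before a back vowel.
yemwuwa ~ zemwuwe, zazusa ~ zezuse — Totas a corresponds to Zoranar e word-finally.
Applying these to Totas 'buwa':
  buwa → puwa   (b→p word-initially before a back vowel)
  puwa → puwe   (a→e word-finally)
So the Zoranar cognate is 'puwe'.

puwe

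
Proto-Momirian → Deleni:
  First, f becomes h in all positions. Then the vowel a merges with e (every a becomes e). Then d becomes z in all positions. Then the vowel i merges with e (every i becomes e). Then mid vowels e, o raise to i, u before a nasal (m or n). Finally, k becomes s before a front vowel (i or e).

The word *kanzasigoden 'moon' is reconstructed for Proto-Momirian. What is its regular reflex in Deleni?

Deleni: start from *kanzasigoden.
  rule 1: no change — kanzasigoden
  rule 2 (vowel merger): kanzasigoden → kenzesigoden
  rule 3 (unconditioned shift): kenzesigoden → kenzesigozen
  rule 4 (vowel merger): kenzesigozen → kenzesegozen
  rule 5 (pre-nasal raising): kenzesegozen → kinzesegozin
  rule 6 (palatalisation): kinzesegozin → sinzesegozin
  ⇒ Deleni sinzesegozin

sinzesegozin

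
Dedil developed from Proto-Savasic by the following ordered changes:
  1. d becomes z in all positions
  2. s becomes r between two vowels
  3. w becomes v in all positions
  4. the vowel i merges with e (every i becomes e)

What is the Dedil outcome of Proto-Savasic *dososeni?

Dedil: start from *dososeni.
  rule 1 (unconditioned shift): dososeni → zososeni
  rule 2 (rhotacism): zososeni → zororeni
  rule 3: no change — zororeni
  rule 4 (vowel merger): zororeni → zororene
  ⇒ Dedil zororene

zororene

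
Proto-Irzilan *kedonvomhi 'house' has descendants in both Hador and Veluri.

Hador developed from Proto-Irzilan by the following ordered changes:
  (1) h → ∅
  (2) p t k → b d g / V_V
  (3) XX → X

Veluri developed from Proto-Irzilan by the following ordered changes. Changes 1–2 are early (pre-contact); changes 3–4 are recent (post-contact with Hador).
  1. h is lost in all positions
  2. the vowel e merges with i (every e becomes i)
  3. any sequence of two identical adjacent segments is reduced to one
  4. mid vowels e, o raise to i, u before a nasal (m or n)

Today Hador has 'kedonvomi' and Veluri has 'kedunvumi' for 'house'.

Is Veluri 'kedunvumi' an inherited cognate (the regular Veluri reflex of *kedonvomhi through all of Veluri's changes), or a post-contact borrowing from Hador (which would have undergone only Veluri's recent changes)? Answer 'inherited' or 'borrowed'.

If inherited, *kedonvomhi would pass through all of Veluri's changes:
Veluri: *kedonvomhi > kedonvomi > kidonvomi > kidunvumi  (by h-loss, vowel merger, pre-nasal raising)
If borrowed from Hador 'kedonvomi' after the early changes, it would undergo only the recent ones:
  rule 3 (degemination): no change (kedonvomi)
  rule 4 (pre-nasal raising): kedonvomi → kedunvumi
  ⇒ as a loan: kedunvumi
Veluri 'kedunvumi' matches the loan outcome 'kedunvumi', not the inherited 'kidunvumi' — it skipped the early Veluri changes, so it was borrowed from Hador.

borrowed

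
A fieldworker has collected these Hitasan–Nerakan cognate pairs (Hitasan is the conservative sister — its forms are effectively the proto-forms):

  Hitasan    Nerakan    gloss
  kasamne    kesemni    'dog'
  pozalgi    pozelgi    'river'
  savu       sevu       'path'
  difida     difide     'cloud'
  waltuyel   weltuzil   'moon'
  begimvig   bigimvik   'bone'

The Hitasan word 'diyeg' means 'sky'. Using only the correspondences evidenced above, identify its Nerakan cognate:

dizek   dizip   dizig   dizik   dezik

waltuyel ~ weltuzil — Hitasan y corresponds to Nerakan z between vowels (before a front vowel).
waltuyel ~ weltuzil, begimvig ~ bigimvik — Hitasan e corresponds to Nerakan i after a consonant, before a consonant other than r, m, n, p, b, f, v.
begimvig ~ bigimvik — Hitasan g corresponds to Nerakan k word-finally.
Applying these to Hitasan 'diyeg':
  diyeg → dizeg   (y→z between vowels (before a front vowel))
  dizeg → dizig   (e→i after a consonant, before a consonant other than r, m, n, p, b, f, v)
  dizig → dizik   (g→k word-finally)
So the Nerakan cognate is 'dizik'.

dizik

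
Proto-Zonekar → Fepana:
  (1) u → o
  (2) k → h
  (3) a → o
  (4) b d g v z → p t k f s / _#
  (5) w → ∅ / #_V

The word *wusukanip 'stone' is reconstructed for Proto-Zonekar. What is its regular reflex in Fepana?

osohonip

Fepana: start from *wusukanip.
  rule 1 (vowel merger): wusukanip → wosokanip
  rule 2 (unconditioned shift): wosokanip → wosohanip
  rule 3 (vowel merger): wosohanip → wosohonip
  rule 4: no change — wosohonip
  rule 5 (glide loss): wosohonip → osohonip
  ⇒ Fepana osohonip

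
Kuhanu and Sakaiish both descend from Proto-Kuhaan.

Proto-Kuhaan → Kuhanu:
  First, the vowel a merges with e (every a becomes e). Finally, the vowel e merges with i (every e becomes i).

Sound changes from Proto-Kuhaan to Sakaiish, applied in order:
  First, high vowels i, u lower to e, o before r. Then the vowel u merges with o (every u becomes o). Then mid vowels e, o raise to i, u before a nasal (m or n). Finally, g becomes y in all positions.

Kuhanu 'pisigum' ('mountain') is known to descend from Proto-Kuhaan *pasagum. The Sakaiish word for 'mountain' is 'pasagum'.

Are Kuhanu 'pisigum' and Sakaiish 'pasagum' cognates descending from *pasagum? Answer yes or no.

no

Derive the expected Sakaiish reflex of *pasagum:
Sakaiish: *pasagum
  pasagum (rule 1 does not apply)
  pasagum → pasagom   [vowel merger]
  pasagom → pasagum   [pre-nasal raising]
  pasagum → pasayum   [unconditioned shift]
  giving Sakaiish pasayum.
The regular Sakaiish reflex would be 'pasayum', but the attested form is 'pasagum'. The correspondence is irregular, so they are not cognates (the Sakaiish form has a different source).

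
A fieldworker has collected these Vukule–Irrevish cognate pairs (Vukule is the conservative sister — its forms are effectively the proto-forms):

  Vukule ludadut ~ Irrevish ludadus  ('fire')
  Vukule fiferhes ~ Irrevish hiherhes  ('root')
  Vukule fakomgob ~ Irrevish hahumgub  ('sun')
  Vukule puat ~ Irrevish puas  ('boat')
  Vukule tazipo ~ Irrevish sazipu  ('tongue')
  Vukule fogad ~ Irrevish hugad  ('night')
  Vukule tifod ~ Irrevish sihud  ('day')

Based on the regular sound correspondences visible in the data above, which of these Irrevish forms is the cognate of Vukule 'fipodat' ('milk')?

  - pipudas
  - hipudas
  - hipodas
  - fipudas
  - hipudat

hipudas

fiferhes ~ hiherhes — Vukule f corresponds to Irrevish h word-initially before a front vowel.
fogad ~ hugad, tifod ~ sihud — Vukule o corresponds to Irrevish u after a consonant, before a consonant other than r, m, n, p, b, f, v.
ludadut ~ ludadus, puat ~ puas — Vukule t corresponds to Irrevish s word-finally.
Applying these to Vukule 'fipodat':
  fipodat → hipodat   (f→h word-initially before a front vowel)
  hipodat → hipudat   (o→u after a consonant, before a consonant other than r, m, n, p, b, f, v)
  hipudat → hipudas   (t→s word-finally)
So the Irrevish cognate is 'hipudas'.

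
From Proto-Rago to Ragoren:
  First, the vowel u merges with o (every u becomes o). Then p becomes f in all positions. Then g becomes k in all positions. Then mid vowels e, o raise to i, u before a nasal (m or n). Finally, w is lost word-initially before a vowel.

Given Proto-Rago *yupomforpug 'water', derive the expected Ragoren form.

Ragoren: start from *yupomforpug.
  rule 1 (vowel merger): yupomforpug → yopomforpog
  rule 2 (unconditioned shift): yopomforpog → yofomforfog
  rule 3 (unconditioned shift): yofomforfog → yofomforfok
  rule 4 (pre-nasal raising): yofomforfok → yofumforfok
  rule 5: no change — yofumforfok
  ⇒ Ragoren yofumforfok

yofumforfok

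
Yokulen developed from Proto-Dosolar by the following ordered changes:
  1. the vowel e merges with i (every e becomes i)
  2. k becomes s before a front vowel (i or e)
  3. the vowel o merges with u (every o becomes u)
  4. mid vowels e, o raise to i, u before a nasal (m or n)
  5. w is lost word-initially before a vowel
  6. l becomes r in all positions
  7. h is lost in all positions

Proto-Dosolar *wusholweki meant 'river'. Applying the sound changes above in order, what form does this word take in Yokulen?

usurwisi

Yokulen: *wusholweki > wusholwiki > wusholwisi > wushulwisi > ushulwisi > ushurwisi > usurwisi  (by vowel merger, palatalisation, vowel merger, glide loss, unconditioned shift, h-loss)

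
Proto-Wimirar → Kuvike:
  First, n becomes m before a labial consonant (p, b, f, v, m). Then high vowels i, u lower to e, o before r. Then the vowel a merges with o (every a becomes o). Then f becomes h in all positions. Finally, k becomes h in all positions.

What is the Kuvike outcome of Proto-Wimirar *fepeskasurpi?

Kuvike: *fepeskasurpi
  fepeskasurpi (rule 1 does not apply)
  fepeskasurpi → fepeskasorpi   [pre-rhotic lowering]
  fepeskasorpi → fepeskosorpi   [vowel merger]
  fepeskosorpi → hepeskosorpi   [unconditioned shift]
  hepeskosorpi → hepeshosorpi   [unconditioned shift]
  giving Kuvike hepeshosorpi.

hepeshosorpi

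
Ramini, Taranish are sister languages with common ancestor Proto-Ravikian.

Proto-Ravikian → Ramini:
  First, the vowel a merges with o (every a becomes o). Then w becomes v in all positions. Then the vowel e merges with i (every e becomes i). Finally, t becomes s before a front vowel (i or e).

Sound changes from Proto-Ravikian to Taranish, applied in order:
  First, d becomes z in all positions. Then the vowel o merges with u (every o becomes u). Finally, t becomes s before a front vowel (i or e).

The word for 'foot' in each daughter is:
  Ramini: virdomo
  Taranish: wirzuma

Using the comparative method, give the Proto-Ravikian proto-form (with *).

Position 1: Ramini has v, Taranish has w. Taranish preserves w here (none of its changes turn any other segment into w), so the proto-segment is *w.
Position 5: Ramini has o, Taranish has u. Taking the neighbouring segments as reconstructed: Ramini o could go back to *a or *o; Taranish u could go back to *o or *u — the one source consistent with every daughter is *o.
Position 4: Ramini has d, Taranish has z. Ramini preserves d here (none of its changes turn any other segment into d), so the proto-segment is *d.
Verify the candidate proto-form against each daughter:
Ramini: *wirdoma
  wirdoma → wirdomo   [vowel merger]
  wirdomo → virdomo   [unconditioned shift]
  virdomo (rule 3 does not apply)
  virdomo (rule 4 does not apply)
  giving Ramini virdomo.
Taranish: *wirdoma
  wirdoma → wirzoma   [unconditioned shift]
  wirzoma → wirzuma   [vowel merger]
  wirzuma (rule 3 does not apply)
  giving Taranish wirzuma.
No other proto-form is consistent with every reflex, so the reconstruction is *wirdoma.

*wirdoma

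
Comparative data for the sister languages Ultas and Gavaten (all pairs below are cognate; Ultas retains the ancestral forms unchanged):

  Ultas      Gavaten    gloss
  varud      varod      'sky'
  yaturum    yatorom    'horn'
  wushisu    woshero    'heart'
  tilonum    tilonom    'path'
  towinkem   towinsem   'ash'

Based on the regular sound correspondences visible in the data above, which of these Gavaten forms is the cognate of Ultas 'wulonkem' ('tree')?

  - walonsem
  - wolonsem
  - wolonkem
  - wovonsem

wolonsem

varud ~ varod, wushisu ~ woshero — Ultas u corresponds to Gavaten o after a consonant, before a consonant other than r, m, n, p, b, f, v.
towinkem ~ towinsem — Ultas k corresponds to Gavaten s after a consonant, before a front vowel.
Applying these to Ultas 'wulonkem':
  wulonkem → wolonkem   (u→o after a consonant, before a consonant other than r, m, n, p, b, f, v)
  wolonkem → wolonsem   (k→s after a consonant, before a front vowel)
So the Gavaten cognate is 'wolonsem'.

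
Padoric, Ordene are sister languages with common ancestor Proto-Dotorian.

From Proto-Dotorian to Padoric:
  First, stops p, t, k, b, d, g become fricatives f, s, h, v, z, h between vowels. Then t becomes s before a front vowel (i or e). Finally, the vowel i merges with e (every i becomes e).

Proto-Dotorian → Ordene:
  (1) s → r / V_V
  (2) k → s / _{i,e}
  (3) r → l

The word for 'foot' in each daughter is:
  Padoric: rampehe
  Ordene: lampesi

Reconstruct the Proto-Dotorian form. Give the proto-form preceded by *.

Position 1: Padoric has r, Ordene has l. Padoric preserves r here (none of its changes turn any other segment into r), so the proto-segment is *r.
Position 7: Padoric has e, Ordene has i. Ordene preserves i here (none of its changes turn any other segment into i), so the proto-segment is *i.
Position 6: Padoric has h, Ordene has s. Taking the neighbouring segments as reconstructed: Padoric h could go back to *k or *g or *h; Ordene s can only go back to *k — the one source consistent with every daughter is *k.
The remaining positions agree across the daughters. Check the candidate against every language:
Padoric: start from *rampeki.
  rule 1 (intervocalic lenition): rampeki → rampehi
  rule 2: no change — rampehi
  rule 3 (vowel merger): rampehi → rampehe
  ⇒ Padoric rampehe
Ordene: *rampeki > rampesi > lampesi  (by palatalisation, unconditioned shift)
No other proto-form is consistent with every reflex, so the reconstruction is *rampeki.

*rampeki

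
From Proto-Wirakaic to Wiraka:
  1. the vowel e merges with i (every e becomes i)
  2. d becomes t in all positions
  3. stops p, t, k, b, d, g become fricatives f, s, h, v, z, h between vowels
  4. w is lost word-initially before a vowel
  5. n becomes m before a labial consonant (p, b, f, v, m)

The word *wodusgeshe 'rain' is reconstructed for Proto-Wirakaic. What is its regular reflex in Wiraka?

osusgishi

Wiraka: *wodusgeshe
  wodusgeshe → wodusgishi   [vowel merger]
  wodusgishi → wotusgishi   [unconditioned shift]
  wotusgishi → wosusgishi   [intervocalic lenition]
  wosusgishi → osusgishi   [glide loss]
  osusgishi (rule 5 does not apply)
  giving Wiraka osusgishi.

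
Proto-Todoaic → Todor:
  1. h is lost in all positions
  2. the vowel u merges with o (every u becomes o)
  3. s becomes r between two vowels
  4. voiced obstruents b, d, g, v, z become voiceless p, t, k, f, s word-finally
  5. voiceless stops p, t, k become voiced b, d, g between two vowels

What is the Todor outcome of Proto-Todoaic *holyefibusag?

Todor: start from *holyefibusag.
  rule 1 (h-loss): holyefibusag → olyefibusag
  rule 2 (vowel merger): olyefibusag → olyefibosag
  rule 3 (rhotacism): olyefibosag → olyefiborag
  rule 4 (final devoicing): olyefiborag → olyefiborak
  rule 5: no change — olyefiborak
  ⇒ Todor olyefiborak

olyefiborak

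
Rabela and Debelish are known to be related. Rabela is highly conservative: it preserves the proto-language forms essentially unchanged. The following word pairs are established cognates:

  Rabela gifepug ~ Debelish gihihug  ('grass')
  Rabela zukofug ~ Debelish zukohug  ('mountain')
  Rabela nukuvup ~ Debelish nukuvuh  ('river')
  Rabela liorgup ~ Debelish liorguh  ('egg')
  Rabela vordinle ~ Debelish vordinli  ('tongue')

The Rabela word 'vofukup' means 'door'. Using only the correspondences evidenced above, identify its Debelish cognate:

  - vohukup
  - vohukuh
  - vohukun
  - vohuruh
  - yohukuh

zukofug ~ zukohug — Rabela f corresponds to Debelish h between vowels (before a back vowel).
nukuvup ~ nukuvuh, liorgup ~ liorguh — Rabela p corresponds to Debelish h word-finally.
Applying these to Rabela 'vofukup':
  vofukup → vohukup   (f→h between vowels (before a back vowel))
  vohukup → vohukuh   (p→h word-finally)
So the Debelish cognate is 'vohukuh'.

vohukuh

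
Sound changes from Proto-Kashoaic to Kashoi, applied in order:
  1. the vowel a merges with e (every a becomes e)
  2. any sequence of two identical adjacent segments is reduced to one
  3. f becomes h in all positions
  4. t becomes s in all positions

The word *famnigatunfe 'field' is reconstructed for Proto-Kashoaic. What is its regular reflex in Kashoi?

Kashoi: *famnigatunfe
  famnigatunfe → femnigetunfe   [vowel merger]
  femnigetunfe (rule 2 does not apply)
  femnigetunfe → hemnigetunhe   [unconditioned shift]
  hemnigetunhe → hemnigesunhe   [unconditioned shift]
  giving Kashoi hemnigesunhe.

hemnigesunhe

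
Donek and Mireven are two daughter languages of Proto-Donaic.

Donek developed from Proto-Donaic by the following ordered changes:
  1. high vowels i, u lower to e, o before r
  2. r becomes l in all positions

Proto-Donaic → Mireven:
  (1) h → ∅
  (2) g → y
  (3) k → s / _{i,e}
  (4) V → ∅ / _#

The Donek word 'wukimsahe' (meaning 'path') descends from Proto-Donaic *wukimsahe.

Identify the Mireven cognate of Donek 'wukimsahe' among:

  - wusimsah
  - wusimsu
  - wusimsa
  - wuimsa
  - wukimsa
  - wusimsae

Mireven: *wukimsahe
  wukimsahe → wukimsae   [h-loss]
  wukimsae (rule 2 does not apply)
  wukimsae → wusimsae   [palatalisation]
  wusimsae → wusimsa   [apocope]
  giving Mireven wusimsa.
The other candidates each miss or misapply at least one Mireven change.

wusimsa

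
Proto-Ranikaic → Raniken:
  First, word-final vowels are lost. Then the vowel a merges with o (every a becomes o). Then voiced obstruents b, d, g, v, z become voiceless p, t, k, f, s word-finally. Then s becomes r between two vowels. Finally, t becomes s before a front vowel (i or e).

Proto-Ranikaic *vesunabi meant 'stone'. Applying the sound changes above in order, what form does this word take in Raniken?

verunop

Raniken: *vesunabi > vesunab > vesunob > vesunop > verunop  (by apocope, vowel merger, final devoicing, rhotacism)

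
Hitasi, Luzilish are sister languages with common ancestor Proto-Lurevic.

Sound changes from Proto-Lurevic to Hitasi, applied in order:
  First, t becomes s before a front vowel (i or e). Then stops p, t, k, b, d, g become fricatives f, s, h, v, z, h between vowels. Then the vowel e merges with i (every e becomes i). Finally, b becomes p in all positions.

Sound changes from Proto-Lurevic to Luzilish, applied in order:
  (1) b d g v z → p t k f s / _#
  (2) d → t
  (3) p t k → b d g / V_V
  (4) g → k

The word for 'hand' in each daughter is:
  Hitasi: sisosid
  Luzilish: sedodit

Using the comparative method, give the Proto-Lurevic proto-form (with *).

*setotid

Position 7: Hitasi has d, Luzilish has t. Hitasi preserves d here (none of its changes turn any other segment into d), so the proto-segment is *d.
Position 5: Hitasi has s, Luzilish has d. Taking the neighbouring segments as reconstructed: Hitasi s could go back to *t or *s; Luzilish d could go back to *t or *d — the one source consistent with every daughter is *t.
Position 3: Hitasi has s, Luzilish has d. Taking the neighbouring segments as reconstructed: Hitasi s could go back to *t or *s; Luzilish d could go back to *t or *d — the one source consistent with every daughter is *t.
This points to *setotid. Verify forward in each daughter:
Hitasi: *setotid > setosid > sesosid > sisosid  (by palatalisation, intervocalic lenition, vowel merger)
Luzilish: start from *setotid.
  rule 1 (final devoicing): setotid → setotit
  rule 2: no change — setotit
  rule 3 (intervocalic voicing): setotit → sedodit
  rule 4: no change — sedodit
  ⇒ Luzilish sedodit
No other proto-form is consistent with every reflex, so the reconstruction is *setotid.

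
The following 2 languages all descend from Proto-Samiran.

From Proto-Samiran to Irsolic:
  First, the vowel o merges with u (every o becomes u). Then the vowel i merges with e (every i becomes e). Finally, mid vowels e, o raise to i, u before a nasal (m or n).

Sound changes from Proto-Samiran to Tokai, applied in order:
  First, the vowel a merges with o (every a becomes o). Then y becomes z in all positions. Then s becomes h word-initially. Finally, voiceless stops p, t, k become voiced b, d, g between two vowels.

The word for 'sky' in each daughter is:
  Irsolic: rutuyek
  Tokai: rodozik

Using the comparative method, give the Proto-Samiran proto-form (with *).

*rotoyik

Position 3: Irsolic has t, Tokai has d. Irsolic preserves t here (none of its changes turn any other segment into t), so the proto-segment is *t.
Position 6: Irsolic has e, Tokai has i. Tokai preserves i here (none of its changes turn any other segment into i), so the proto-segment is *i.
Position 4: Irsolic has u, Tokai has o. Taking the neighbouring segments as reconstructed: Irsolic u could go back to *o or *u; Tokai o could go back to *a or *o — the one source consistent with every daughter is *o.
Verify the candidate proto-form against each daughter:
Irsolic: *rotoyik
  rotoyik → rutuyik   [vowel merger]
  rutuyik → rutuyek   [vowel merger]
  rutuyek (rule 3 does not apply)
  giving Irsolic rutuyek.
Tokai: start from *rotoyik.
  rule 1: no change — rotoyik
  rule 2 (unconditioned shift): rotoyik → rotozik
  rule 3: no change — rotozik
  rule 4 (intervocalic voicing): rotozik → rodozik
  ⇒ Tokai rodozik
No other proto-form is consistent with every reflex, so the reconstruction is *rotoyik.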